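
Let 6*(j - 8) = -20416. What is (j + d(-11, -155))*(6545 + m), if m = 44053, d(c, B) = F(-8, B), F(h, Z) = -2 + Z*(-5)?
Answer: -132651090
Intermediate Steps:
j = -10184/3 (j = 8 + (⅙)*(-20416) = 8 - 10208/3 = -10184/3 ≈ -3394.7)
F(h, Z) = -2 - 5*Z
d(c, B) = -2 - 5*B
(j + d(-11, -155))*(6545 + m) = (-10184/3 + (-2 - 5*(-155)))*(6545 + 44053) = (-10184/3 + (-2 + 775))*50598 = (-10184/3 + 773)*50598 = -7865/3*50598 = -132651090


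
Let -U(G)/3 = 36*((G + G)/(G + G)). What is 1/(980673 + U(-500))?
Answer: 1/980565 ≈ 1.0198e-6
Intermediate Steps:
U(G) = -108 (U(G) = -108*(G + G)/(G + G) = -108*(2*G)/((2*G)) = -108*(2*G)*(1/(2*G)) = -108)
1/(980673 + U(-500)) = 1/(980673 - 108) = 1/980565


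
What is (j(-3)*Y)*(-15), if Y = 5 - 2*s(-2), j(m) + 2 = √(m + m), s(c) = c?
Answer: 270 - 135*I*√6 ≈ 270.0 - 330.68*I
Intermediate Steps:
j(m) = -2 + √2*√m (j(m) = -2 + √(m + m) = -2 + √(2*m) = -2 + √2*√m)
Y = 9 (Y = 5 - 2*(-2) = 5 + 4 = 9)
(j(-3)*Y)*(-15) = ((-2 + √2*√(-3))*9)*(-15) = ((-2 + √2*(I*√3))*9)*(-15) = ((-2 + I*√6)*9)*(-15) = (-18 + 9*I*√6)*(-15) = 270 - 135*I*√6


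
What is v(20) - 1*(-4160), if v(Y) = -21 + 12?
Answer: 4151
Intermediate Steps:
v(Y) = -9
v(20) - 1*(-4160) = -9 - 1*(-4160) = -9 + 4160 = 4151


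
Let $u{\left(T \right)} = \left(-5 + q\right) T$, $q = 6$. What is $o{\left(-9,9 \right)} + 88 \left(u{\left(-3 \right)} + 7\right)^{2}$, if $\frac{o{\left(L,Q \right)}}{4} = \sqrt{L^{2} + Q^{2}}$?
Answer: $1408 + 36 \sqrt{2} \approx 1458.9$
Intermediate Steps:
$o{\left(L,Q \right)} = 4 \sqrt{L^{2} + Q^{2}}$
$u{\left(T \right)} = T$ ($u{\left(T \right)} = \left(-5 + 6\right) T = 1 T = T$)
$o{\left(-9,9 \right)} + 88 \left(u{\left(-3 \right)} + 7\right)^{2} = 4 \sqrt{\left(-9\right)^{2} + 9^{2}} + 88 \left(-3 + 7\right)^{2} = 4 \sqrt{81 + 81} + 88 \cdot 4^{2} = 4 \sqrt{162} + 88 \cdot 16 = 4 \cdot 9 \sqrt{2} + 1408 = 36 \sqrt{2} + 1408 = 1408 + 36 \sqrt{2}$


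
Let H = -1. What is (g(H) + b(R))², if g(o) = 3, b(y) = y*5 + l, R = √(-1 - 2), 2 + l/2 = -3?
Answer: (7 - 5*I*√3)² ≈ -26.0 - 121.24*I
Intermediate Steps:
l = -10 (l = -4 + 2*(-3) = -4 - 6 = -10)
R = I*√3 (R = √(-3) = I*√3 ≈ 1.732*I)
b(y) = -10 + 5*y (b(y) = y*5 - 10 = 5*y - 10 = -10 + 5*y)
(g(H) + b(R))² = (3 + (-10 + 5*(I*√3)))² = (3 + (-10 + 5*I*√3))² = (-7 + 5*I*√3)²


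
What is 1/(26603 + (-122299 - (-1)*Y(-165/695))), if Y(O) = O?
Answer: -139/13301777 ≈ -1.0450e-5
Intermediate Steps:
1/(26603 + (-122299 - (-1)*Y(-165/695))) = 1/(26603 + (-122299 - (-1)*(-165/695))) = 1/(26603 + (-122299 - (-1)*(-165*1/695))) = 1/(26603 + (-122299 - (-1)*(-33)/139)) = 1/(26603 + (-122299 - 1*33/139)) = 1/(26603 + (-122299 - 33/139)) = 1/(26603 - 16999594/139) = 1/(-13301777/139) = -139/13301777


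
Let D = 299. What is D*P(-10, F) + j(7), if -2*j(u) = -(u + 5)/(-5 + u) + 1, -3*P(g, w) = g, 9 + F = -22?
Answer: 5995/6 ≈ 999.17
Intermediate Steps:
F = -31 (F = -9 - 22 = -31)
P(g, w) = -g/3
j(u) = -½ + (5 + u)/(2*(-5 + u)) (j(u) = -(-(u + 5)/(-5 + u) + 1)/2 = -(-(5 + u)/(-5 + u) + 1)/2 = -(1 - (5 + u)/(-5 + u))/2 = -½ + (5 + u)/(2*(-5 + u)))
D*P(-10, F) + j(7) = 299*(-⅓*(-10)) + 5/(-5 + 7) = 299*(10/3) + 5/2 = 2990/3 + 5*(½) = 2990/3 + 5/2 = 5995/6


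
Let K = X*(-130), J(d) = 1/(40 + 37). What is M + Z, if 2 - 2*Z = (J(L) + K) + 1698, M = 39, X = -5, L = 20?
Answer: -174637/154 ≈ -1134.0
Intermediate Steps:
J(d) = 1/77
K = 650 (K = -5*(-130) = 650)
Z = -180643/154 (Z = 1 - ((1/77 + 650) + 1698)/2 = 1 - (50051/77 + 1698)/2 = 1 - ½*180797/77 = 1 - 180797/154 = -180643/154 ≈ -1173.0)
M + Z = 39 - 180643/154 = -174637/154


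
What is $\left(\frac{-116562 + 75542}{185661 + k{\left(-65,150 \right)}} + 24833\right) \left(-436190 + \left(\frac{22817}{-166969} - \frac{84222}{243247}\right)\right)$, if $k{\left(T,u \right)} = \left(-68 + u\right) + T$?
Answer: $- \frac{40842780775176524199833799}{3770628907855777} \approx -1.0832 \cdot 10^{10}$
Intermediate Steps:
$k{\left(T,u \right)} = -68 + T + u$
$\left(\frac{-116562 + 75542}{185661 + k{\left(-65,150 \right)}} + 24833\right) \left(-436190 + \left(\frac{22817}{-166969} - \frac{84222}{243247}\right)\right) = \left(\frac{-116562 + 75542}{185661 - -17} + 24833\right) \left(-436190 + \left(\frac{22817}{-166969} - \frac{84222}{243247}\right)\right) = \left(- \frac{41020}{185661 + 17} + 24833\right) \left(-436190 + \left(22817 \left(- \frac{1}{166969}\right) - \frac{84222}{243247}\right)\right) = \left(- \frac{41020}{185678} + 24833\right) \left(-436190 - \frac{19612629917}{40614708343}\right) = \left(\left(-41020\right) \frac{1}{185678} + 24833\right) \left(-436190 - \frac{19612629917}{40614708343}\right) = \left(- \frac{20510}{92839} + 24833\right) \left(- \frac{17715749244763087}{40614708343}\right) = \frac{2305450377}{92839} \left(- \frac{17715749244763087}{40614708343}\right) = - \frac{40842780775176524199833799}{3770628907855777}$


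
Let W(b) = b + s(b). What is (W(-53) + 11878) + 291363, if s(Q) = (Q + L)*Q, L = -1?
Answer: 306050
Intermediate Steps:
s(Q) = Q*(-1 + Q) (s(Q) = (Q - 1)*Q = (-1 + Q)*Q = Q*(-1 + Q))
W(b) = b + b*(-1 + b)
(W(-53) + 11878) + 291363 = ((-53)² + 11878) + 291363 = (2809 + 11878) + 291363 = 14687 + 291363 = 306050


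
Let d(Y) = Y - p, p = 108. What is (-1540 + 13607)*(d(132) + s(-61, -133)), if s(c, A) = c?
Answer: -446479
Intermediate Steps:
d(Y) = -108 + Y (d(Y) = Y - 1*108 = Y - 108 = -108 + Y)
(-1540 + 13607)*(d(132) + s(-61, -133)) = (-1540 + 13607)*((-108 + 132) - 61) = 12067*(24 - 61) = 12067*(-37) = -446479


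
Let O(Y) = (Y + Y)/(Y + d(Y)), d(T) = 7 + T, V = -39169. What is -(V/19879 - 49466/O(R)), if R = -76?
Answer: 71294736359/1510804 ≈ 47190.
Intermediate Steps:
O(Y) = 2*Y/(7 + 2*Y) (O(Y) = (Y + Y)/(Y + (7 + Y)) = (2*Y)/(7 + 2*Y) = 2*Y/(7 + 2*Y))
-(V/19879 - 49466/O(R)) = -(-39169/19879 - 49466/(2*(-76)/(7 + 2*(-76)))) = -(-39169*1/19879 - 49466/(2*(-76)/(7 - 152))) = -(-39169/19879 - 49466/(2*(-76)/(-145))) = -(-39169/19879 - 49466/(2*(-76)*(-1/145))) = -(-39169/19879 - 49466/152/145) = -(-39169/19879 - 49466*145/152) = -(-39169/19879 - 3586285/76) = -1*(-71294736359/1510804) = 71294736359/1510804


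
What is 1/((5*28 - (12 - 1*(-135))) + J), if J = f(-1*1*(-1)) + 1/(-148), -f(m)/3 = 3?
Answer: -148/2369 ≈ -0.062474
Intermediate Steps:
f(m) = -9 (f(m) = -3*3 = -9)
J = -1333/148 (J = -9 + 1/(-148) = -9 - 1/148 = -1333/148 ≈ -9.0068)
1/((5*28 - (12 - 1*(-135))) + J) = 1/((5*28 - (12 - 1*(-135))) - 1333/148) = 1/((140 - (12 + 135)) - 1333/148) = 1/((140 - 1*147) - 1333/148) = 1/((140 - 147) - 1333/148) = 1/(-7 - 1333/148) = 1/(-2369/148) = -148/2369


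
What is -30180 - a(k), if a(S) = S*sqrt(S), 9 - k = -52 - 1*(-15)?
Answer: -30180 - 46*sqrt(46) ≈ -30492.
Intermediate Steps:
k = 46 (k = 9 - (-52 - 1*(-15)) = 9 - (-52 + 15) = 9 - 1*(-37) = 9 + 37 = 46)
a(S) = S**(3/2)
-30180 - a(k) = -30180 - 46**(3/2) = -30180 - 46*sqrt(46)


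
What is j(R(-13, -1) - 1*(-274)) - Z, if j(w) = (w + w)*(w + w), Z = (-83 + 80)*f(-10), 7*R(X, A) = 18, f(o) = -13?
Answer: 14990473/49 ≈ 3.0593e+5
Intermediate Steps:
R(X, A) = 18/7 (R(X, A) = (1/7)*18 = 18/7)
Z = 39 (Z = (-83 + 80)*(-13) = -3*(-13) = 39)
j(w) = 4*w**2 (j(w) = (2*w)*(2*w) = 4*w**2)
j(R(-13, -1) - 1*(-274)) - Z = 4*(18/7 - 1*(-274))**2 - 1*39 = 4*(18/7 + 274)**2 - 39 = 4*(1936/7)**2 - 39 = 4*(3748096/49) - 39 = 14992384/49 - 39 = 14990473/49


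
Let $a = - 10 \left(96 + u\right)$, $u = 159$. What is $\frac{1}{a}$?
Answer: $- \frac{1}{2550} \approx -0.00039216$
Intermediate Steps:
$a = -2550$ ($a = - 10 \left(96 + 159\right) = \left(-10\right) 255 = -2550$)
$\frac{1}{a} = \frac{1}{-2550} = - \frac{1}{2550}$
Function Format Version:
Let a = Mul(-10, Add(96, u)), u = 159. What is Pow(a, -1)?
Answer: Rational(-1, 2550) ≈ -0.00039216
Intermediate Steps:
a = -2550 (a = Mul(-10, Add(96, 159)) = Mul(-10, 255) = -2550)
Pow(a, -1) = Pow(-2550, -1) = Rational(-1, 2550)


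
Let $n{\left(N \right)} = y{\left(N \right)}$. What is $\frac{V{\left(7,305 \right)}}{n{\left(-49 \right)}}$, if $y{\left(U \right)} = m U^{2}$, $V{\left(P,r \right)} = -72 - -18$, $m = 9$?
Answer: $- \frac{6}{2401} \approx -0.002499$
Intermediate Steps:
$V{\left(P,r \right)} = -54$ ($V{\left(P,r \right)} = -72 + 18 = -54$)
$y{\left(U \right)} = 9 U^{2}$
$n{\left(N \right)} = 9 N^{2}$
$\frac{V{\left(7,305 \right)}}{n{\left(-49 \right)}} = - \frac{54}{9 \left(-49\right)^{2}} = - \frac{54}{9 \cdot 2401} = - \frac{54}{21609} = \left(-54\right) \frac{1}{21609} = - \frac{6}{2401}$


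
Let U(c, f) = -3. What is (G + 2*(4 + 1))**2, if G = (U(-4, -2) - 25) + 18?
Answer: 0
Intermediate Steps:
G = -10 (G = (-3 - 25) + 18 = -28 + 18 = -10)
(G + 2*(4 + 1))**2 = (-10 + 2*(4 + 1))**2 = (-10 + 2*5)**2 = (-10 + 10)**2 = 0**2 = 0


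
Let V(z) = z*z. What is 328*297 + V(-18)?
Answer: 97740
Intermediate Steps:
V(z) = z**2
328*297 + V(-18) = 328*297 + (-18)**2 = 97416 + 324 = 97740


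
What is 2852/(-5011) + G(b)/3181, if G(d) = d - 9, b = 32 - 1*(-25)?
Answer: -8831684/15939991 ≈ -0.55406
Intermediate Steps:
b = 57 (b = 32 + 25 = 57)
G(d) = -9 + d
2852/(-5011) + G(b)/3181 = 2852/(-5011) + (-9 + 57)/3181 = 2852*(-1/5011) + 48*(1/3181) = -2852/5011 + 48/3181 = -8831684/15939991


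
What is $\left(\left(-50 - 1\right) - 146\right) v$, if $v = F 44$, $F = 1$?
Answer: $-8668$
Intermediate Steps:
$v = 44$ ($v = 1 \cdot 44 = 44$)
$\left(\left(-50 - 1\right) - 146\right) v = \left(\left(-50 - 1\right) - 146\right) 44 = \left(-51 - 146\right) 44 = \left(-197\right) 44 = -8668$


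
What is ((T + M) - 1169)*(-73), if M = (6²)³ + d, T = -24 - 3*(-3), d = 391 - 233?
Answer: -3330990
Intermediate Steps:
d = 158
T = -15 (T = -24 + 9 = -15)
M = 46814 (M = (6²)³ + 158 = 36³ + 158 = 46656 + 158 = 46814)
((T + M) - 1169)*(-73) = ((-15 + 46814) - 1169)*(-73) = (46799 - 1169)*(-73) = 45630*(-73) = -3330990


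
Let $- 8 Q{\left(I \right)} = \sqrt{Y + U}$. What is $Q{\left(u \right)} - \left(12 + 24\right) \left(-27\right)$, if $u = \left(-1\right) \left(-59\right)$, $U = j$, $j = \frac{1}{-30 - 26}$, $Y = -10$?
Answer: $972 - \frac{i \sqrt{7854}}{224} \approx 972.0 - 0.39564 i$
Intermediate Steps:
$j = - \frac{1}{56}$ ($j = \frac{1}{-56} = - \frac{1}{56} \approx -0.017857$)
$U = - \frac{1}{56} \approx -0.017857$
$u = 59$
$Q{\left(I \right)} = - \frac{i \sqrt{7854}}{224}$ ($Q{\left(I \right)} = - \frac{\sqrt{-10 - \frac{1}{56}}}{8} = - \frac{\sqrt{- \frac{561}{56}}}{8} = - \frac{\frac{1}{28} i \sqrt{7854}}{8} = - \frac{i \sqrt{7854}}{224}$)
$Q{\left(u \right)} - \left(12 + 24\right) \left(-27\right) = - \frac{i \sqrt{7854}}{224} - \left(12 + 24\right) \left(-27\right) = - \frac{i \sqrt{7854}}{224} - 36 \left(-27\right) = - \frac{i \sqrt{7854}}{224} - -972 = - \frac{i \sqrt{7854}}{224} + 972 = 972 - \frac{i \sqrt{7854}}{224}$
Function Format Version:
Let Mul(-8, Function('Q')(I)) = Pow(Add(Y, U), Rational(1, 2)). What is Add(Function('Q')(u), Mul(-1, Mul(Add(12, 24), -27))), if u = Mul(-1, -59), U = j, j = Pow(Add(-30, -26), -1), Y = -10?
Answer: Add(972, Mul(Rational(-1, 224), I, Pow(7854, Rational(1, 2)))) ≈ Add(972.00, Mul(-0.39564, I))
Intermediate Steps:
j = Rational(-1, 56) (j = Pow(-56, -1) = Rational(-1, 56) ≈ -0.017857)
U = Rational(-1, 56) ≈ -0.017857
u = 59
Function('Q')(I) = Mul(Rational(-1, 224), I, Pow(7854, Rational(1, 2))) (Function('Q')(I) = Mul(Rational(-1, 8), Pow(Add(-10, Rational(-1, 56)), Rational(1, 2))) = Mul(Rational(-1, 8), Pow(Rational(-561, 56), Rational(1, 2))) = Mul(Rational(-1, 8), Mul(Rational(1, 28), I, Pow(7854, Rational(1, 2)))) = Mul(Rational(-1, 224), I, Pow(7854, Rational(1, 2))))
Add(Function('Q')(u), Mul(-1, Mul(Add(12, 24), -27))) = Add(Mul(Rational(-1, 224), I, Pow(7854, Rational(1, 2))), Mul(-1, Mul(Add(12, 24), -27))) = Add(Mul(Rational(-1, 224), I, Pow(7854, Rational(1, 2))), Mul(-1, Mul(36, -27))) = Add(Mul(Rational(-1, 224), I, Pow(7854, Rational(1, 2))), Mul(-1, -972)) = Add(Mul(Rational(-1, 224), I, Pow(7854, Rational(1, 2))), 972) = Add(972, Mul(Rational(-1, 224), I, Pow(7854, Rational(1, 2))))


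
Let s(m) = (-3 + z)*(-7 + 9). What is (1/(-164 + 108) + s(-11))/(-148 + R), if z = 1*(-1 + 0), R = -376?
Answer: 449/29344 ≈ 0.015301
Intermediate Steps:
z = -1 (z = 1*(-1) = -1)
s(m) = -8 (s(m) = (-3 - 1)*(-7 + 9) = -4*2 = -8)
(1/(-164 + 108) + s(-11))/(-148 + R) = (1/(-164 + 108) - 8)/(-148 - 376) = (1/(-56) - 8)/(-524) = (-1/56 - 8)*(-1/524) = -449/56*(-1/524) = 449/29344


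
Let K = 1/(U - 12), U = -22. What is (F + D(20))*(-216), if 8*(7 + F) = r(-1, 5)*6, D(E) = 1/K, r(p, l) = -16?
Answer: 11448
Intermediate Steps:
K = -1/34 (K = 1/(-22 - 12) = 1/(-34) = -1/34 ≈ -0.029412)
D(E) = -34 (D(E) = 1/(-1/34) = -34)
F = -19 (F = -7 + (-16*6)/8 = -7 + (⅛)*(-96) = -7 - 12 = -19)
(F + D(20))*(-216) = (-19 - 34)*(-216) = -53*(-216) = 11448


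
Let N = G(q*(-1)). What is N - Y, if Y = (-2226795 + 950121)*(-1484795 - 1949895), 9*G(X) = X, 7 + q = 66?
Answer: -39464814789599/9 ≈ -4.3850e+12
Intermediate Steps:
q = 59 (q = -7 + 66 = 59)
G(X) = X/9
N = -59/9 (N = (59*(-1))/9 = (⅑)*(-59) = -59/9 ≈ -6.5556)
Y = 4384979421060 (Y = -1276674*(-3434690) = 4384979421060)
N - Y = -59/9 - 1*4384979421060 = -59/9 - 4384979421060 = -39464814789599/9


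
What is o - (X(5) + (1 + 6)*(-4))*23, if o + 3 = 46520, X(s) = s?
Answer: 47046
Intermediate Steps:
o = 46517 (o = -3 + 46520 = 46517)
o - (X(5) + (1 + 6)*(-4))*23 = 46517 - (5 + (1 + 6)*(-4))*23 = 46517 - (5 + 7*(-4))*23 = 46517 - (5 - 28)*23 = 46517 - (-23)*23 = 46517 - 1*(-529) = 46517 + 529 = 47046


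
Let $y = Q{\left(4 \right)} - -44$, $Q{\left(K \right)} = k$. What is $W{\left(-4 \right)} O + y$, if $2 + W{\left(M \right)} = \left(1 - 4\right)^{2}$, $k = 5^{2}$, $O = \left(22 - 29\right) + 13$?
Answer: $111$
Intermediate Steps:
$O = 6$ ($O = -7 + 13 = 6$)
$k = 25$
$Q{\left(K \right)} = 25$
$y = 69$ ($y = 25 - -44 = 25 + 44 = 69$)
$W{\left(M \right)} = 7$ ($W{\left(M \right)} = -2 + \left(1 - 4\right)^{2} = -2 + \left(-3\right)^{2} = -2 + 9 = 7$)
$W{\left(-4 \right)} O + y = 7 \cdot 6 + 69 = 42 + 69 = 111$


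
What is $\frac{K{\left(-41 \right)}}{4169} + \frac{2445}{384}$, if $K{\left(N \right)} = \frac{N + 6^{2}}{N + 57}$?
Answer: $\frac{3397695}{533632} \approx 6.3671$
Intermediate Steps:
$K{\left(N \right)} = \frac{36 + N}{57 + N}$ ($K{\left(N \right)} = \frac{N + 36}{57 + N} = \frac{36 + N}{57 + N}$)
$\frac{K{\left(-41 \right)}}{4169} + \frac{2445}{384} = \frac{\frac{1}{57 - 41} \left(36 - 41\right)}{4169} + \frac{2445}{384} = \frac{1}{16} \left(-5\right) \frac{1}{4169} + 2445 \cdot \frac{1}{384} = \frac{1}{16} \left(-5\right) \frac{1}{4169} + \frac{815}{128} = \left(- \frac{5}{16}\right) \frac{1}{4169} + \frac{815}{128} = - \frac{5}{66704} + \frac{815}{128} = \frac{3397695}{533632}$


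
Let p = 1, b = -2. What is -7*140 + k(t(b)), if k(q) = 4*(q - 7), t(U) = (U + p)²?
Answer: -1004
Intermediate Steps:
t(U) = (1 + U)² (t(U) = (U + 1)² = (1 + U)²)
k(q) = -28 + 4*q (k(q) = 4*(-7 + q) = -28 + 4*q)
-7*140 + k(t(b)) = -7*140 + (-28 + 4*(1 - 2)²) = -980 + (-28 + 4*(-1)²) = -980 + (-28 + 4*1) = -980 + (-28 + 4) = -980 - 24 = -1004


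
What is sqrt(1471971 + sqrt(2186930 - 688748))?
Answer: sqrt(1471971 + sqrt(1498182)) ≈ 1213.8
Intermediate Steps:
sqrt(1471971 + sqrt(2186930 - 688748)) = sqrt(1471971 + sqrt(1498182))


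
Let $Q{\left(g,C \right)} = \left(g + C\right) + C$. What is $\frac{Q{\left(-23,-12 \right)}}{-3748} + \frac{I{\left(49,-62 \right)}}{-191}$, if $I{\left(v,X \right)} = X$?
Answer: $\frac{241353}{715868} \approx 0.33715$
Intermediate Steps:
$Q{\left(g,C \right)} = g + 2 C$ ($Q{\left(g,C \right)} = \left(C + g\right) + C = g + 2 C$)
$\frac{Q{\left(-23,-12 \right)}}{-3748} + \frac{I{\left(49,-62 \right)}}{-191} = \frac{-23 + 2 \left(-12\right)}{-3748} - \frac{62}{-191} = \left(-23 - 24\right) \left(- \frac{1}{3748}\right) - - \frac{62}{191} = \left(-47\right) \left(- \frac{1}{3748}\right) + \frac{62}{191} = \frac{47}{3748} + \frac{62}{191} = \frac{241353}{715868}$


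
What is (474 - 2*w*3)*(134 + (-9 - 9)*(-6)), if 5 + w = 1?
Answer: 120516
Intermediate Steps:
w = -4 (w = -5 + 1 = -4)
(474 - 2*w*3)*(134 + (-9 - 9)*(-6)) = (474 - 2*(-4)*3)*(134 + (-9 - 9)*(-6)) = (474 + 8*3)*(134 - 18*(-6)) = (474 + 24)*(134 + 108) = 498*242 = 120516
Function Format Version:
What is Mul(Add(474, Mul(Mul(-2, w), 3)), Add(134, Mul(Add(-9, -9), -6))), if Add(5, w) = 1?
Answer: 120516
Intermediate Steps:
w = -4 (w = Add(-5, 1) = -4)
Mul(Add(474, Mul(Mul(-2, w), 3)), Add(134, Mul(Add(-9, -9), -6))) = Mul(Add(474, Mul(Mul(-2, -4), 3)), Add(134, Mul(Add(-9, -9), -6))) = Mul(Add(474, Mul(8, 3)), Add(134, Mul(-18, -6))) = Mul(Add(474, 24), Add(134, 108)) = Mul(498, 242) = 120516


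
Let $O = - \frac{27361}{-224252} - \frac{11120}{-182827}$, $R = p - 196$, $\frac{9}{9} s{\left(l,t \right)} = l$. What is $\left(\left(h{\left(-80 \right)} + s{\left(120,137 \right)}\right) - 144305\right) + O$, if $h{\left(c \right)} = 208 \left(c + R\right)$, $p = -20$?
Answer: $- \frac{8435725675072425}{40999320404} \approx -2.0575 \cdot 10^{5}$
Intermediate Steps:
$s{\left(l,t \right)} = l$
$R = -216$ ($R = -20 - 196 = -216$)
$h{\left(c \right)} = -44928 + 208 c$ ($h{\left(c \right)} = 208 \left(c - 216\right) = 208 \left(-216 + c\right) = -44928 + 208 c$)
$O = \frac{7496011787}{40999320404}$ ($O = \left(-27361\right) \left(- \frac{1}{224252}\right) - - \frac{11120}{182827} = \frac{27361}{224252} + \frac{11120}{182827} = \frac{7496011787}{40999320404} \approx 0.18283$)
$\left(\left(h{\left(-80 \right)} + s{\left(120,137 \right)}\right) - 144305\right) + O = \left(\left(\left(-44928 + 208 \left(-80\right)\right) + 120\right) - 144305\right) + \frac{7496011787}{40999320404} = \left(\left(\left(-44928 - 16640\right) + 120\right) - 144305\right) + \frac{7496011787}{40999320404} = \left(\left(-61568 + 120\right) - 144305\right) + \frac{7496011787}{40999320404} = \left(-61448 - 144305\right) + \frac{7496011787}{40999320404} = -205753 + \frac{7496011787}{40999320404} = - \frac{8435725675072425}{40999320404}$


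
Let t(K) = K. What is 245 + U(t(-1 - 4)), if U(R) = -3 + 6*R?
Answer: 212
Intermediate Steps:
245 + U(t(-1 - 4)) = 245 + (-3 + 6*(-1 - 4)) = 245 + (-3 + 6*(-5)) = 245 + (-3 - 30) = 245 - 33 = 212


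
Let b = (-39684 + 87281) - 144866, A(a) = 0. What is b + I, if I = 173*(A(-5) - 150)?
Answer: -123219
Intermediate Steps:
b = -97269 (b = 47597 - 144866 = -97269)
I = -25950 (I = 173*(0 - 150) = 173*(-150) = -25950)
b + I = -97269 - 25950 = -123219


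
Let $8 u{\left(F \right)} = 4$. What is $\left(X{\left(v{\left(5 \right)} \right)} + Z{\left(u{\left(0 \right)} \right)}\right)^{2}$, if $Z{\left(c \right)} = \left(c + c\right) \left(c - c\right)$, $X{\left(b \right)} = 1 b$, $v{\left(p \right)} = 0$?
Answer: $0$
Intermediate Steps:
$u{\left(F \right)} = \frac{1}{2}$ ($u{\left(F \right)} = \frac{1}{8} \cdot 4 = \frac{1}{2}$)
$X{\left(b \right)} = b$
$Z{\left(c \right)} = 0$ ($Z{\left(c \right)} = 2 c 0 = 0$)
$\left(X{\left(v{\left(5 \right)} \right)} + Z{\left(u{\left(0 \right)} \right)}\right)^{2} = \left(0 + 0\right)^{2} = 0^{2} = 0$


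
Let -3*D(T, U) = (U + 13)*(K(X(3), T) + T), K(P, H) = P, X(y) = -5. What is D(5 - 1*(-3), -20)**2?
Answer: 49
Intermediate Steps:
D(T, U) = -(-5 + T)*(13 + U)/3 (D(T, U) = -(U + 13)*(-5 + T)/3 = -(13 + U)*(-5 + T)/3 = -(-5 + T)*(13 + U)/3)
D(5 - 1*(-3), -20)**2 = (65/3 - 13*(5 - 1*(-3))/3 + (5/3)*(-20) - 1/3*(5 - 1*(-3))*(-20))**2 = (65/3 - 13*(5 + 3)/3 - 100/3 - 1/3*(5 + 3)*(-20))**2 = (65/3 - 13/3*8 - 100/3 - 1/3*8*(-20))**2 = (65/3 - 104/3 - 100/3 + 160/3)**2 = 7**2 = 49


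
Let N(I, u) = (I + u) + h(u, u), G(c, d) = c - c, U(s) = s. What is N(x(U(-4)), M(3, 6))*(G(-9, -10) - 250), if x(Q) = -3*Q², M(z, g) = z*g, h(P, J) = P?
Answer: 3000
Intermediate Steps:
G(c, d) = 0
M(z, g) = g*z
N(I, u) = I + 2*u (N(I, u) = (I + u) + u = I + 2*u)
N(x(U(-4)), M(3, 6))*(G(-9, -10) - 250) = (-3*(-4)² + 2*(6*3))*(0 - 250) = (-3*16 + 2*18)*(-250) = (-48 + 36)*(-250) = -12*(-250) = 3000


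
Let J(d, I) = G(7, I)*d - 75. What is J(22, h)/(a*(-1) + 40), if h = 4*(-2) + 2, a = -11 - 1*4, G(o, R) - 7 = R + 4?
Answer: 7/11 ≈ 0.63636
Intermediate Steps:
G(o, R) = 11 + R (G(o, R) = 7 + (R + 4) = 7 + (4 + R) = 11 + R)
a = -15 (a = -11 - 4 = -15)
h = -6 (h = -8 + 2 = -6)
J(d, I) = -75 + d*(11 + I) (J(d, I) = (11 + I)*d - 75 = d*(11 + I) - 75 = -75 + d*(11 + I))
J(22, h)/(a*(-1) + 40) = (-75 + 22*(11 - 6))/(-15*(-1) + 40) = (-75 + 22*5)/(15 + 40) = (-75 + 110)/55 = 35*(1/55) = 7/11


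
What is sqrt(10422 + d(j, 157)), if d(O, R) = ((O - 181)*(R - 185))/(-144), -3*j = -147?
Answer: sqrt(93567)/3 ≈ 101.96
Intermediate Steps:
j = 49 (j = -1/3*(-147) = 49)
d(O, R) = -(-185 + R)*(-181 + O)/144 (d(O, R) = ((-181 + O)*(-185 + R))*(-1/144) = ((-185 + R)*(-181 + O))*(-1/144) = -(-185 + R)*(-181 + O)/144)
sqrt(10422 + d(j, 157)) = sqrt(10422 + (-33485/144 + (181/144)*157 + (185/144)*49 - 1/144*49*157)) = sqrt(10422 + (-33485/144 + 28417/144 + 9065/144 - 7693/144)) = sqrt(10422 - 77/3) = sqrt(31189/3) = sqrt(93567)/3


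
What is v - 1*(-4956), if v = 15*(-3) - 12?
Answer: 4899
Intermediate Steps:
v = -57 (v = -45 - 12 = -57)
v - 1*(-4956) = -57 - 1*(-4956) = -57 + 4956 = 4899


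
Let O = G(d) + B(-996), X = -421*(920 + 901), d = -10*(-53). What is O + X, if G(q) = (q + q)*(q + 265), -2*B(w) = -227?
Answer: 152345/2 ≈ 76173.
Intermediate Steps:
B(w) = 227/2 (B(w) = -1/2*(-227) = 227/2)
d = 530
G(q) = 2*q*(265 + q) (G(q) = (2*q)*(265 + q) = 2*q*(265 + q))
X = -766641 (X = -421*1821 = -766641)
O = 1685627/2 (O = 2*530*(265 + 530) + 227/2 = 2*530*795 + 227/2 = 842700 + 227/2 = 1685627/2 ≈ 8.4281e+5)
O + X = 1685627/2 - 766641 = 152345/2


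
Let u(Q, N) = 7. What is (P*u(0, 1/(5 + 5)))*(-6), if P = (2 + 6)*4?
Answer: -1344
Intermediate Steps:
P = 32 (P = 8*4 = 32)
(P*u(0, 1/(5 + 5)))*(-6) = (32*7)*(-6) = 224*(-6) = -1344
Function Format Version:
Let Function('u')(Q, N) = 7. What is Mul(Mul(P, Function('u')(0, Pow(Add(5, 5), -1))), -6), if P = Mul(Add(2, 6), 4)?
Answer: -1344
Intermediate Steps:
P = 32 (P = Mul(8, 4) = 32)
Mul(Mul(P, Function('u')(0, Pow(Add(5, 5), -1))), -6) = Mul(Mul(32, 7), -6) = Mul(224, -6) = -1344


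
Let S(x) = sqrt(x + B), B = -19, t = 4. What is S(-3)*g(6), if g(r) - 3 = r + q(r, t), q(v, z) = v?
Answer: 15*I*sqrt(22) ≈ 70.356*I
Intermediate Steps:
g(r) = 3 + 2*r (g(r) = 3 + (r + r) = 3 + 2*r)
S(x) = sqrt(-19 + x) (S(x) = sqrt(x - 19) = sqrt(-19 + x))
S(-3)*g(6) = sqrt(-19 - 3)*(3 + 2*6) = sqrt(-22)*(3 + 12) = (I*sqrt(22))*15 = 15*I*sqrt(22)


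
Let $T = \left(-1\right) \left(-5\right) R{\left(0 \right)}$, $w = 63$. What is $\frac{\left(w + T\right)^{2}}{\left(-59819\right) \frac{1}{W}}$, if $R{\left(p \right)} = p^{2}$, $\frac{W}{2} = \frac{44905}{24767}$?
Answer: $- \frac{356455890}{1481537173} \approx -0.2406$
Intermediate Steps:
$W = \frac{89810}{24767}$ ($W = 2 \cdot \frac{44905}{24767} = \frac{89810}{24767} \approx 3.6262$)
$T = 0$ ($T = \left(-1\right) \left(-5\right) 0^{2} = 5 \cdot 0 = 0$)
$\frac{\left(w + T\right)^{2}}{\left(-59819\right) \frac{1}{W}} = \frac{\left(63 + 0\right)^{2}}{\left(-59819\right) \frac{1}{\frac{89810}{24767}}} = \frac{63^{2}}{\left(-59819\right) \frac{24767}{89810}} = \frac{3969}{- \frac{1481537173}{89810}} = 3969 \left(- \frac{89810}{1481537173}\right) = - \frac{356455890}{1481537173}$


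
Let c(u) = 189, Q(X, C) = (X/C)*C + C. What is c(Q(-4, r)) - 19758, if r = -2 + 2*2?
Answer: -19569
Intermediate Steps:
r = 2 (r = -2 + 4 = 2)
Q(X, C) = C + X (Q(X, C) = X + C = C + X)
c(Q(-4, r)) - 19758 = 189 - 19758 = -19569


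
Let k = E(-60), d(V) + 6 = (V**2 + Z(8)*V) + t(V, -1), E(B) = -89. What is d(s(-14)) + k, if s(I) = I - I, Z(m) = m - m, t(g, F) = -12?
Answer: -107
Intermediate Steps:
Z(m) = 0
s(I) = 0
d(V) = -18 + V**2 (d(V) = -6 + ((V**2 + 0*V) - 12) = -6 + ((V**2 + 0) - 12) = -6 + (V**2 - 12) = -6 + (-12 + V**2) = -18 + V**2)
k = -89
d(s(-14)) + k = (-18 + 0**2) - 89 = (-18 + 0) - 89 = -18 - 89 = -107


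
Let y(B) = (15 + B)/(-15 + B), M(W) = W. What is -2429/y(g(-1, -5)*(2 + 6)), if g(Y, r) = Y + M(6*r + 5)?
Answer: -541667/193 ≈ -2806.6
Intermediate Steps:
g(Y, r) = 5 + Y + 6*r (g(Y, r) = Y + (6*r + 5) = Y + (5 + 6*r) = 5 + Y + 6*r)
y(B) = (15 + B)/(-15 + B)
-2429/y(g(-1, -5)*(2 + 6)) = -2429*(-15 + (5 - 1 + 6*(-5))*(2 + 6))/(15 + (5 - 1 + 6*(-5))*(2 + 6)) = -2429*(-15 + (5 - 1 - 30)*8)/(15 + (5 - 1 - 30)*8) = -2429*(-15 - 26*8)/(15 - 26*8) = -2429*(-15 - 208)/(15 - 208) = -2429/(-193/(-223)) = -2429/((-1/223*(-193))) = -2429/193/223 = -2429*223/193 = -541667/193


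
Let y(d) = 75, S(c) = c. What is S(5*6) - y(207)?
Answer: -45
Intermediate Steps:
S(5*6) - y(207) = 5*6 - 1*75 = 30 - 75 = -45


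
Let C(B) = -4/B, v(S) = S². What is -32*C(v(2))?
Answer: 32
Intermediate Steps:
-32*C(v(2)) = -(-128)/(2²) = -(-128)/4 = -32*(-1) = 32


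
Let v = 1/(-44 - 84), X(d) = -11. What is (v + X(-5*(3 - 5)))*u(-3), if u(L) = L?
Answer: 4227/128 ≈ 33.023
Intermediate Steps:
v = -1/128 (v = 1/(-128) = -1/128 ≈ -0.0078125)
(v + X(-5*(3 - 5)))*u(-3) = (-1/128 - 11)*(-3) = -1409/128*(-3) = 4227/128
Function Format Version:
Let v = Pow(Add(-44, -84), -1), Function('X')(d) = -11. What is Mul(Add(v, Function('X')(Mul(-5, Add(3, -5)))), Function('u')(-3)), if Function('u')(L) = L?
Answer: Rational(4227, 128) ≈ 33.023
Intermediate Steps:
v = Rational(-1, 128) (v = Pow(-128, -1) = Rational(-1, 128) ≈ -0.0078125)
Mul(Add(v, Function('X')(Mul(-5, Add(3, -5)))), Function('u')(-3)) = Mul(Add(Rational(-1, 128), -11), -3) = Mul(Rational(-1409, 128), -3) = Rational(4227, 128)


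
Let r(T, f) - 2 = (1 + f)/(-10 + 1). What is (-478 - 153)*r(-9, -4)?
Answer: -4417/3 ≈ -1472.3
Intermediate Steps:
r(T, f) = 17/9 - f/9 (r(T, f) = 2 + (1 + f)/(-10 + 1) = 2 + (1 + f)/(-9) = 2 + (1 + f)*(-⅑) = 2 + (-⅑ - f/9) = 17/9 - f/9)
(-478 - 153)*r(-9, -4) = (-478 - 153)*(17/9 - ⅑*(-4)) = -631*(17/9 + 4/9) = -631*7/3 = -4417/3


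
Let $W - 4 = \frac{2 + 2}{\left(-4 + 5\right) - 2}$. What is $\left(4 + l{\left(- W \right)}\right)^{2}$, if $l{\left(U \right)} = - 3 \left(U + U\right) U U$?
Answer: $16$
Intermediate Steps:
$W = 0$ ($W = 4 + \frac{2 + 2}{\left(-4 + 5\right) - 2} = 4 + \frac{4}{1 - 2} = 4 + \frac{4}{-1} = 4 + 4 \left(-1\right) = 4 - 4 = 0$)
$l{\left(U \right)} = - 6 U^{3}$ ($l{\left(U \right)} = - 3 \cdot 2 U U U = - 3 \cdot 2 U^{2} U = - 6 U^{2} U = - 6 U^{3}$)
$\left(4 + l{\left(- W \right)}\right)^{2} = \left(4 - 6 \left(\left(-1\right) 0\right)^{3}\right)^{2} = \left(4 - 6 \cdot 0^{3}\right)^{2} = \left(4 - 0\right)^{2} = \left(4 + 0\right)^{2} = 4^{2} = 16$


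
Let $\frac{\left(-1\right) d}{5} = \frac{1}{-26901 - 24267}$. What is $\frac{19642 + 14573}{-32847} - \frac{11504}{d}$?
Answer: $- \frac{6444982978753}{54745} \approx -1.1773 \cdot 10^{8}$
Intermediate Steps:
$d = \frac{5}{51168}$ ($d = - \frac{5}{-26901 - 24267} = - \frac{5}{-51168} = \left(-5\right) \left(- \frac{1}{51168}\right) = \frac{5}{51168} \approx 9.7717 \cdot 10^{-5}$)
$\frac{19642 + 14573}{-32847} - \frac{11504}{d} = \frac{19642 + 14573}{-32847} - \frac{11504}{\frac{5}{51168}} = 34215 \left(- \frac{1}{32847}\right) - \frac{588636672}{5} = - \frac{11405}{10949} - \frac{588636672}{5} = - \frac{6444982978753}{54745}$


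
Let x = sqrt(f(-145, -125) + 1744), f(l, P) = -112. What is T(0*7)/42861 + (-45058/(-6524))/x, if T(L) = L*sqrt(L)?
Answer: 22529*sqrt(102)/1330896 ≈ 0.17096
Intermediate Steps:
x = 4*sqrt(102) (x = sqrt(-112 + 1744) = sqrt(1632) = 4*sqrt(102) ≈ 40.398)
T(L) = L**(3/2)
T(0*7)/42861 + (-45058/(-6524))/x = (0*7)**(3/2)/42861 + (-45058/(-6524))/((4*sqrt(102))) = 0**(3/2)*(1/42861) + (-45058*(-1/6524))*(sqrt(102)/408) = 0*(1/42861) + 22529*(sqrt(102)/408)/3262 = 0 + 22529*sqrt(102)/1330896 = 22529*sqrt(102)/1330896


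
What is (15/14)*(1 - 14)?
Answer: -195/14 ≈ -13.929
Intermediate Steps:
(15/14)*(1 - 14) = (15*(1/14))*(-13) = (15/14)*(-13) = -195/14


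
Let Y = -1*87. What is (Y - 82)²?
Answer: 28561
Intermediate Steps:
Y = -87
(Y - 82)² = (-87 - 82)² = (-169)² = 28561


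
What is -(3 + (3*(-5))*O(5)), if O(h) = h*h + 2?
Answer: 402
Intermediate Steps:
O(h) = 2 + h² (O(h) = h² + 2 = 2 + h²)
-(3 + (3*(-5))*O(5)) = -(3 + (3*(-5))*(2 + 5²)) = -(3 - 15*(2 + 25)) = -(3 - 15*27) = -(3 - 405) = -1*(-402) = 402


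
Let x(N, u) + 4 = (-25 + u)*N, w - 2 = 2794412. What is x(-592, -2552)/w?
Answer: 108970/199601 ≈ 0.54594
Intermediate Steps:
w = 2794414 (w = 2 + 2794412 = 2794414)
x(N, u) = -4 + N*(-25 + u) (x(N, u) = -4 + (-25 + u)*N = -4 + N*(-25 + u))
x(-592, -2552)/w = (-4 - 25*(-592) - 592*(-2552))/2794414 = (-4 + 14800 + 1510784)*(1/2794414) = 1525580*(1/2794414) = 108970/199601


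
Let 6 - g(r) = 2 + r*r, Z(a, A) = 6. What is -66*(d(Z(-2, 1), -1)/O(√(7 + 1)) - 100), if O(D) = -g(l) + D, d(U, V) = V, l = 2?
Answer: 6600 + 33*√2/2 ≈ 6623.3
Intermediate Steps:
g(r) = 4 - r² (g(r) = 6 - (2 + r*r) = 6 - (2 + r²) = 6 + (-2 - r²) = 4 - r²)
O(D) = D (O(D) = -(4 - 1*2²) + D = -(4 - 1*4) + D = -(4 - 4) + D = -1*0 + D = 0 + D = D)
-66*(d(Z(-2, 1), -1)/O(√(7 + 1)) - 100) = -66*(-1/(√(7 + 1)) - 100) = -66*(-1/(√8) - 100) = -66*(-1/(2*√2) - 100) = -66*(-√2/4 - 100) = -66*(-100 - √2/4) = 6600 + 33*√2/2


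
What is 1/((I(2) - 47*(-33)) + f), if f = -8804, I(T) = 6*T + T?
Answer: -1/7239 ≈ -0.00013814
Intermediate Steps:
I(T) = 7*T
1/((I(2) - 47*(-33)) + f) = 1/((7*2 - 47*(-33)) - 8804) = 1/((14 + 1551) - 8804) = 1/(1565 - 8804) = 1/(-7239) = -1/7239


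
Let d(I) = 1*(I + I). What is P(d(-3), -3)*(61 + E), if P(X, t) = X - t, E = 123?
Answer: -552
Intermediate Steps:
d(I) = 2*I (d(I) = 1*(2*I) = 2*I)
P(d(-3), -3)*(61 + E) = (2*(-3) - 1*(-3))*(61 + 123) = (-6 + 3)*184 = -3*184 = -552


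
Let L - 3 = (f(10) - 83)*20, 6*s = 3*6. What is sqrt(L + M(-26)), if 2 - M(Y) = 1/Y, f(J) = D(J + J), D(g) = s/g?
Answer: I*sqrt(1116726)/26 ≈ 40.644*I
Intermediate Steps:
s = 3 (s = (3*6)/6 = (1/6)*18 = 3)
D(g) = 3/g
f(J) = 3/(2*J) (f(J) = 3/(J + J) = 3/((2*J)) = 3*(1/(2*J)) = 3/(2*J))
M(Y) = 2 - 1/Y
L = -1654 (L = 3 + ((3/2)/10 - 83)*20 = 3 + ((3/2)*(1/10) - 83)*20 = 3 + (3/20 - 83)*20 = 3 - 1657/20*20 = 3 - 1657 = -1654)
sqrt(L + M(-26)) = sqrt(-1654 + (2 - 1/(-26))) = sqrt(-1654 + (2 - 1*(-1/26))) = sqrt(-1654 + (2 + 1/26)) = sqrt(-1654 + 53/26) = sqrt(-42951/26) = I*sqrt(1116726)/26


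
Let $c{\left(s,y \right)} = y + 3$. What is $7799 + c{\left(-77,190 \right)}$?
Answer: $7992$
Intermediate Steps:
$c{\left(s,y \right)} = 3 + y$
$7799 + c{\left(-77,190 \right)} = 7799 + \left(3 + 190\right) = 7799 + 193 = 7992$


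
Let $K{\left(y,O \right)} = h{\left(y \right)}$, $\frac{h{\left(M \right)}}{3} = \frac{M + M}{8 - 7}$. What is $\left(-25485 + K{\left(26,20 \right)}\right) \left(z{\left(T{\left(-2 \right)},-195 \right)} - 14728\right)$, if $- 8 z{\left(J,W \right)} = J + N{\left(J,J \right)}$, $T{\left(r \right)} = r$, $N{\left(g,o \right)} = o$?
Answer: $\frac{746065695}{2} \approx 3.7303 \cdot 10^{8}$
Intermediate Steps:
$z{\left(J,W \right)} = - \frac{J}{4}$ ($z{\left(J,W \right)} = - \frac{J + J}{8} = - \frac{2 J}{8} = - \frac{J}{4}$)
$h{\left(M \right)} = 6 M$ ($h{\left(M \right)} = 3 \frac{M + M}{8 - 7} = 3 \frac{2 M}{1} = 3 \cdot 2 M 1 = 3 \cdot 2 M = 6 M$)
$K{\left(y,O \right)} = 6 y$
$\left(-25485 + K{\left(26,20 \right)}\right) \left(z{\left(T{\left(-2 \right)},-195 \right)} - 14728\right) = \left(-25485 + 6 \cdot 26\right) \left(\left(- \frac{1}{4}\right) \left(-2\right) - 14728\right) = \left(-25485 + 156\right) \left(\frac{1}{2} - 14728\right) = \left(-25329\right) \left(- \frac{29455}{2}\right) = \frac{746065695}{2}$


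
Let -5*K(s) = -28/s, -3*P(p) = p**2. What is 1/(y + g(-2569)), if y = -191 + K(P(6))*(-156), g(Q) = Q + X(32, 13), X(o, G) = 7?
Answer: -5/13401 ≈ -0.00037311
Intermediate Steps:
P(p) = -p**2/3
K(s) = 28/(5*s) (K(s) = -(-28)/(5*s) = 28/(5*s))
g(Q) = 7 + Q (g(Q) = Q + 7 = 7 + Q)
y = -591/5 (y = -191 + (28/(5*((-1/3*6**2))))*(-156) = -191 + (28/(5*((-1/3*36))))*(-156) = -191 + ((28/5)/(-12))*(-156) = -191 + ((28/5)*(-1/12))*(-156) = -191 - 7/15*(-156) = -191 + 364/5 = -591/5 ≈ -118.20)
1/(y + g(-2569)) = 1/(-591/5 + (7 - 2569)) = 1/(-591/5 - 2562) = 1/(-13401/5) = -5/13401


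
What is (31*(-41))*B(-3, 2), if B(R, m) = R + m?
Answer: 1271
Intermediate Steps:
(31*(-41))*B(-3, 2) = (31*(-41))*(-3 + 2) = -1271*(-1) = 1271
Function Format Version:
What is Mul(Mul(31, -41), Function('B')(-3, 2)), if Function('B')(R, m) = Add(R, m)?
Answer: 1271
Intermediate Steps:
Mul(Mul(31, -41), Function('B')(-3, 2)) = Mul(Mul(31, -41), Add(-3, 2)) = Mul(-1271, -1) = 1271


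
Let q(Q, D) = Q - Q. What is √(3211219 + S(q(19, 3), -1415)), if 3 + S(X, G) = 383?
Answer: √3211599 ≈ 1792.1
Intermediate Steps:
q(Q, D) = 0
S(X, G) = 380 (S(X, G) = -3 + 383 = 380)
√(3211219 + S(q(19, 3), -1415)) = √(3211219 + 380) = √3211599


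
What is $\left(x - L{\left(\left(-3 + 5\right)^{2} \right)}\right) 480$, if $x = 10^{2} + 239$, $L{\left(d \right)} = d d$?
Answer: $155040$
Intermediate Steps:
$L{\left(d \right)} = d^{2}$
$x = 339$ ($x = 100 + 239 = 339$)
$\left(x - L{\left(\left(-3 + 5\right)^{2} \right)}\right) 480 = \left(339 - \left(\left(-3 + 5\right)^{2}\right)^{2}\right) 480 = \left(339 - \left(2^{2}\right)^{2}\right) 480 = \left(339 - 4^{2}\right) 480 = \left(339 - 16\right) 480 = 323 \cdot 480 = 155040$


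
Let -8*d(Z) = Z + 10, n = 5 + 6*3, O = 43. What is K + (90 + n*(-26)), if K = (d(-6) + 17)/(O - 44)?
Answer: -1049/2 ≈ -524.50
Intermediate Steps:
n = 23 (n = 5 + 18 = 23)
d(Z) = -5/4 - Z/8 (d(Z) = -(Z + 10)/8 = -(10 + Z)/8 = -5/4 - Z/8)
K = -33/2 (K = ((-5/4 - 1/8*(-6)) + 17)/(43 - 44) = ((-5/4 + 3/4) + 17)/(-1) = -(-1/2 + 17) = -1*33/2 = -33/2 ≈ -16.500)
K + (90 + n*(-26)) = -33/2 + (90 + 23*(-26)) = -33/2 + (90 - 598) = -33/2 - 508 = -1049/2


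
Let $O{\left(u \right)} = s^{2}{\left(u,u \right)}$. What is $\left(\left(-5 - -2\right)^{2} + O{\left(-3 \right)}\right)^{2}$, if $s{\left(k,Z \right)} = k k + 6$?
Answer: $54756$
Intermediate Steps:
$s{\left(k,Z \right)} = 6 + k^{2}$ ($s{\left(k,Z \right)} = k^{2} + 6 = 6 + k^{2}$)
$O{\left(u \right)} = \left(6 + u^{2}\right)^{2}$
$\left(\left(-5 - -2\right)^{2} + O{\left(-3 \right)}\right)^{2} = \left(\left(-5 - -2\right)^{2} + \left(6 + \left(-3\right)^{2}\right)^{2}\right)^{2} = \left(\left(-5 + \left(-3 + 5\right)\right)^{2} + \left(6 + 9\right)^{2}\right)^{2} = \left(\left(-5 + 2\right)^{2} + 15^{2}\right)^{2} = \left(\left(-3\right)^{2} + 225\right)^{2} = \left(9 + 225\right)^{2} = 234^{2} = 54756$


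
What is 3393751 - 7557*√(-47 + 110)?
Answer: 3393751 - 22671*√7 ≈ 3.3338e+6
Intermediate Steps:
3393751 - 7557*√(-47 + 110) = 3393751 - 7557*√63 = 3393751 - 7557*3*√7 = 3393751 - 22671*√7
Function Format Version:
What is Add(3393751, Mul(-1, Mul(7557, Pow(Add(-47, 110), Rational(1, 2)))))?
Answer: Add(3393751, Mul(-22671, Pow(7, Rational(1, 2)))) ≈ 3.3338e+6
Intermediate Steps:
Add(3393751, Mul(-1, Mul(7557, Pow(Add(-47, 110), Rational(1, 2))))) = Add(3393751, Mul(-1, Mul(7557, Pow(63, Rational(1, 2))))) = Add(3393751, Mul(-1, Mul(7557, Mul(3, Pow(7, Rational(1, 2)))))) = Add(3393751, Mul(-1, Mul(22671, Pow(7, Rational(1, 2))))) = Add(3393751, Mul(-22671, Pow(7, Rational(1, 2))))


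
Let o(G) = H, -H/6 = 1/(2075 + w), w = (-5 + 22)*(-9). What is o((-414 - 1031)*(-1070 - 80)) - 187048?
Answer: -179753131/961 ≈ -1.8705e+5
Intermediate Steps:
w = -153 (w = 17*(-9) = -153)
H = -3/961 (H = -6/(2075 - 153) = -6/1922 = -6*1/1922 = -3/961 ≈ -0.0031217)
o(G) = -3/961
o((-414 - 1031)*(-1070 - 80)) - 187048 = -3/961 - 187048 = -179753131/961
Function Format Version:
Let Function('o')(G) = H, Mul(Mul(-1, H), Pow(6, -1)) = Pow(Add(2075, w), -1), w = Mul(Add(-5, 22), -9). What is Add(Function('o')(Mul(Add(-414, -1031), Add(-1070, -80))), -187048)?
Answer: Rational(-179753131, 961) ≈ -1.8705e+5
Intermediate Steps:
w = -153 (w = Mul(17, -9) = -153)
H = Rational(-3, 961) (H = Mul(-6, Pow(Add(2075, -153), -1)) = Mul(-6, Pow(1922, -1)) = Mul(-6, Rational(1, 1922)) = Rational(-3, 961) ≈ -0.0031217)
Function('o')(G) = Rational(-3, 961)
Add(Function('o')(Mul(Add(-414, -1031), Add(-1070, -80))), -187048) = Add(Rational(-3, 961), -187048) = Rational(-179753131, 961)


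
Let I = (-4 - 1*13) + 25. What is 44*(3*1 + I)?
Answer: 484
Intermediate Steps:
I = 8 (I = (-4 - 13) + 25 = -17 + 25 = 8)
44*(3*1 + I) = 44*(3*1 + 8) = 44*(3 + 8) = 44*11 = 484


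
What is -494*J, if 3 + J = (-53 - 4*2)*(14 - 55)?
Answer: -1234012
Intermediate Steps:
J = 2498 (J = -3 + (-53 - 4*2)*(14 - 55) = -3 + (-53 - 8)*(-41) = -3 - 61*(-41) = -3 + 2501 = 2498)
-494*J = -494*2498 = -1234012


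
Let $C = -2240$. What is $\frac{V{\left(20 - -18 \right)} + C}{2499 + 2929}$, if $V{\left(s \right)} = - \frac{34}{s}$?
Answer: $- \frac{42577}{103132} \approx -0.41284$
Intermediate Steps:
$\frac{V{\left(20 - -18 \right)} + C}{2499 + 2929} = \frac{- \frac{34}{20 - -18} - 2240}{2499 + 2929} = \frac{- \frac{34}{20 + 18} - 2240}{5428} = \left(- \frac{34}{38} - 2240\right) \frac{1}{5428} = \left(\left(-34\right) \frac{1}{38} - 2240\right) \frac{1}{5428} = \left(- \frac{17}{19} - 2240\right) \frac{1}{5428} = \left(- \frac{42577}{19}\right) \frac{1}{5428} = - \frac{42577}{103132}$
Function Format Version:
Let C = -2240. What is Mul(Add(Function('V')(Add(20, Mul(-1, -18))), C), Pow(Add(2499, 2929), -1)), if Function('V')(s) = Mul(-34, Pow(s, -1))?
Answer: Rational(-42577, 103132) ≈ -0.41284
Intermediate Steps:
Mul(Add(Function('V')(Add(20, Mul(-1, -18))), C), Pow(Add(2499, 2929), -1)) = Mul(Add(Mul(-34, Pow(Add(20, Mul(-1, -18)), -1)), -2240), Pow(Add(2499, 2929), -1)) = Mul(Add(Mul(-34, Pow(Add(20, 18), -1)), -2240), Pow(5428, -1)) = Mul(Add(Mul(-34, Pow(38, -1)), -2240), Rational(1, 5428)) = Mul(Add(Mul(-34, Rational(1, 38)), -2240), Rational(1, 5428)) = Mul(Add(Rational(-17, 19), -2240), Rational(1, 5428)) = Mul(Rational(-42577, 19), Rational(1, 5428)) = Rational(-42577, 103132)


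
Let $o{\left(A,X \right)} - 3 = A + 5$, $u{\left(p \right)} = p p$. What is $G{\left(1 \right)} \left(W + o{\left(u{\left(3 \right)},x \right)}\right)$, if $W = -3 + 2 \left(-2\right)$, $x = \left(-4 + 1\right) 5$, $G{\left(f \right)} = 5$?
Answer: $50$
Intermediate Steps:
$u{\left(p \right)} = p^{2}$
$x = -15$ ($x = \left(-3\right) 5 = -15$)
$o{\left(A,X \right)} = 8 + A$ ($o{\left(A,X \right)} = 3 + \left(A + 5\right) = 3 + \left(5 + A\right) = 8 + A$)
$W = -7$ ($W = -3 - 4 = -7$)
$G{\left(1 \right)} \left(W + o{\left(u{\left(3 \right)},x \right)}\right) = 5 \left(-7 + \left(8 + 3^{2}\right)\right) = 5 \left(-7 + \left(8 + 9\right)\right) = 5 \left(-7 + 17\right) = 5 \cdot 10 = 50$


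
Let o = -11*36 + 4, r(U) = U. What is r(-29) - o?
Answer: 363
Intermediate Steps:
o = -392 (o = -396 + 4 = -392)
r(-29) - o = -29 - 1*(-392) = -29 + 392 = 363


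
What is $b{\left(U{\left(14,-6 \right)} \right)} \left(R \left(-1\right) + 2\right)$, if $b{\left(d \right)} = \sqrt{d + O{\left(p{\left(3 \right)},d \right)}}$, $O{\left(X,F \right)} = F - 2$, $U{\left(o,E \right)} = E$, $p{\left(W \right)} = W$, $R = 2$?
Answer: $0$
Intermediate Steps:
$O{\left(X,F \right)} = -2 + F$ ($O{\left(X,F \right)} = F - 2 = -2 + F$)
$b{\left(d \right)} = \sqrt{-2 + 2 d}$ ($b{\left(d \right)} = \sqrt{d + \left(-2 + d\right)} = \sqrt{-2 + 2 d}$)
$b{\left(U{\left(14,-6 \right)} \right)} \left(R \left(-1\right) + 2\right) = \sqrt{-2 + 2 \left(-6\right)} \left(2 \left(-1\right) + 2\right) = \sqrt{-2 - 12} \left(-2 + 2\right) = \sqrt{-14} \cdot 0 = i \sqrt{14} \cdot 0 = 0$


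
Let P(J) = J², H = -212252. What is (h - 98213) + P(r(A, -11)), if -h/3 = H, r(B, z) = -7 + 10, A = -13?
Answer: 538552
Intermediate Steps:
r(B, z) = 3
h = 636756 (h = -3*(-212252) = 636756)
(h - 98213) + P(r(A, -11)) = (636756 - 98213) + 3² = 538543 + 9 = 538552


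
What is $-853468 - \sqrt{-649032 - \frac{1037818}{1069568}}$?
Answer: $-853468 - \frac{i \sqrt{725076123865733}}{33424} \approx -8.5347 \cdot 10^{5} - 805.63 i$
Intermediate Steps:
$-853468 - \sqrt{-649032 - \frac{1037818}{1069568}} = -853468 - \sqrt{-649032 - \frac{518909}{534784}} = -853468 - \sqrt{- \frac{347092447997}{534784}} = -853468 - \frac{i \sqrt{725076123865733}}{33424}$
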